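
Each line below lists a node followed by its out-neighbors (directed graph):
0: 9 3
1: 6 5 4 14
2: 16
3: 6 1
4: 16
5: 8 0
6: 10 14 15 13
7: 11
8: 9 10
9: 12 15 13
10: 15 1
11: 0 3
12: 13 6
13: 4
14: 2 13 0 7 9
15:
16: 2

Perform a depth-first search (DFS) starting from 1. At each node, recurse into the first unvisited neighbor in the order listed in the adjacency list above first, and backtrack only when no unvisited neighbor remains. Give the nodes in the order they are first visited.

Visit 1
1 → 6
6 → 10
10 → 15
6 → 14
14 → 2
2 → 16
14 → 13
13 → 4
14 → 0
0 → 9
9 → 12
0 → 3
14 → 7
7 → 11
1 → 5
5 → 8

1 → 6 → 10 → 15 → 14 → 2 → 16 → 13 → 4 → 0 → 9 → 12 → 3 → 7 → 11 → 5 → 8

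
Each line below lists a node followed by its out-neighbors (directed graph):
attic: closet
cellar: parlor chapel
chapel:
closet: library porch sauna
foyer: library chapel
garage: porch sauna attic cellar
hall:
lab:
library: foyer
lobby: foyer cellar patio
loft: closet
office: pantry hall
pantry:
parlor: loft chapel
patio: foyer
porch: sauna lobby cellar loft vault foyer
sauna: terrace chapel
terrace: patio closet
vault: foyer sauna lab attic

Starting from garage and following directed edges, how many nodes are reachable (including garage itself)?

16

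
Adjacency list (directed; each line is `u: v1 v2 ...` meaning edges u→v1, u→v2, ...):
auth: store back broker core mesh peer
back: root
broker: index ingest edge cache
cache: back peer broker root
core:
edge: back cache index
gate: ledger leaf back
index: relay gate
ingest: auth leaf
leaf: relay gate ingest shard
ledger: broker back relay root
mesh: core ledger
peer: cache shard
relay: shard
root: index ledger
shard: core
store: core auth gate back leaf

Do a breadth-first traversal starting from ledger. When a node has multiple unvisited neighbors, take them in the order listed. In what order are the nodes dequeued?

ledger → broker → back → relay → root → index → ingest → edge → cache → shard → gate → auth → leaf → peer → core → store → mesh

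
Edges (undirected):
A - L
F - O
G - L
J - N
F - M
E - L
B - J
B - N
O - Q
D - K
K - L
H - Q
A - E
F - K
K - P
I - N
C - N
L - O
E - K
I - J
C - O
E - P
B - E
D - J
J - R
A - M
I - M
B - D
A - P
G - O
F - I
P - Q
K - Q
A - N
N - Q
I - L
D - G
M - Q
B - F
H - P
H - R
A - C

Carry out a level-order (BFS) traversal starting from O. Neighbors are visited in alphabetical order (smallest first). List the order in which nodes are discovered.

Visit O; enqueue C, F, G, L, Q → queue [C, F, G, L, Q]
Visit C; enqueue A, N → queue [F, G, L, Q, A, N]
Visit F; enqueue B, I, K, M → queue [G, L, Q, A, N, B, I, K, M]
Visit G; enqueue D → queue [L, Q, A, N, B, I, K, M, D]
Visit L; enqueue E → queue [Q, A, N, B, I, K, M, D, E]
Visit Q; enqueue H, P → queue [A, N, B, I, K, M, D, E, H, P]
Visit A → queue [N, B, I, K, M, D, E, H, P]
Visit N; enqueue J → queue [B, I, K, M, D, E, H, P, J]
Visit B → queue [I, K, M, D, E, H, P, J]
Visit I → queue [K, M, D, E, H, P, J]
Visit K → queue [M, D, E, H, P, J]
Visit M → queue [D, E, H, P, J]
Visit D → queue [E, H, P, J]
Visit E → queue [H, P, J]
Visit H; enqueue R → queue [P, J, R]
Visit P → queue [J, R]
Visit J → queue [R]
Visit R → queue []

O → C → F → G → L → Q → A → N → B → I → K → M → D → E → H → P → J → R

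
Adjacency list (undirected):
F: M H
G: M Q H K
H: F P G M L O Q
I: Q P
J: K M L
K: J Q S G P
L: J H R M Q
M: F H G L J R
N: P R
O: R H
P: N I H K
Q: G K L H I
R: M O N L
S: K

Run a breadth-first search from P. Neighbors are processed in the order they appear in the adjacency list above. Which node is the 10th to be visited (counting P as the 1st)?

Visit P; enqueue N, I, H, K → queue [N, I, H, K]
Visit N; enqueue R → queue [I, H, K, R]
Visit I; enqueue Q → queue [H, K, R, Q]
Visit H; enqueue F, G, M, L, O → queue [K, R, Q, F, G, M, L, O]
Visit K; enqueue J, S → queue [R, Q, F, G, M, L, O, J, S]
Visit R → queue [Q, F, G, M, L, O, J, S]
Visit Q → queue [F, G, M, L, O, J, S]
Visit F → queue [G, M, L, O, J, S]
Visit G → queue [M, L, O, J, S]
Visit M → queue [L, O, J, S]
Visit L → queue [O, J, S]
Visit O → queue [J, S]
Visit J → queue [S]
Visit S → queue []

Visit order: P, N, I, H, K, R, Q, F, G, M, L, O, J, S

M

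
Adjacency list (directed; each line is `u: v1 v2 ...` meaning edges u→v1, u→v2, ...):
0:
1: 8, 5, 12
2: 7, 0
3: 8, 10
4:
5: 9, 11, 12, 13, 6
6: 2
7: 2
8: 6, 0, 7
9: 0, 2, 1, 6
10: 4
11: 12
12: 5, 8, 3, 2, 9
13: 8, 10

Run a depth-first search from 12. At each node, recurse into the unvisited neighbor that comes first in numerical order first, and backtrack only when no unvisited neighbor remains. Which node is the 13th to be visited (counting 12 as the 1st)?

Visit 12
12 → 2
2 → 0
2 → 7
12 → 3
3 → 8
8 → 6
3 → 10
10 → 4
12 → 5
5 → 9
9 → 1
5 → 11
5 → 13

Visit order: 12, 2, 0, 7, 3, 8, 6, 10, 4, 5, 9, 1, 11, 13

11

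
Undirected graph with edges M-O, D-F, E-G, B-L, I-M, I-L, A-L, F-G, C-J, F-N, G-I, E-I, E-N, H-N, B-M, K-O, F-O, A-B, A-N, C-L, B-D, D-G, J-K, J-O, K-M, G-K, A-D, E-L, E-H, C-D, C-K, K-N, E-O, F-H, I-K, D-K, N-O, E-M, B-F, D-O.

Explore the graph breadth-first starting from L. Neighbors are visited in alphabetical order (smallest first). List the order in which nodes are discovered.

L -> A -> B -> C -> E -> I -> D -> N -> F -> M -> J -> K -> G -> H -> O

Visit L; enqueue A, B, C, E, I → queue [A, B, C, E, I]
Visit A; enqueue D, N → queue [B, C, E, I, D, N]
Visit B; enqueue F, M → queue [C, E, I, D, N, F, M]
Visit C; enqueue J, K → queue [E, I, D, N, F, M, J, K]
Visit E; enqueue G, H, O → queue [I, D, N, F, M, J, K, G, H, O]
Visit I → queue [D, N, F, M, J, K, G, H, O]
Visit D → queue [N, F, M, J, K, G, H, O]
Visit N → queue [F, M, J, K, G, H, O]
Visit F → queue [M, J, K, G, H, O]
Visit M → queue [J, K, G, H, O]
Visit J → queue [K, G, H, O]
Visit K → queue [G, H, O]
Visit G → queue [H, O]
Visit H → queue [O]
Visit O → queue []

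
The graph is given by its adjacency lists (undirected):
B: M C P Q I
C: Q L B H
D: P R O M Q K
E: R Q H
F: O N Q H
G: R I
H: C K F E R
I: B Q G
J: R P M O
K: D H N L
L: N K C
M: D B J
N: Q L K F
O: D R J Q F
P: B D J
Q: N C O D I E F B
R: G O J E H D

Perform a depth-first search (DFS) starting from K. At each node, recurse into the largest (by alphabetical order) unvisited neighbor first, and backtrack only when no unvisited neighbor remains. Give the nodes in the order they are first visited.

Visit K
K → N
N → Q
Q → O
O → R
R → J
J → P
P → D
D → M
M → B
B → I
I → G
B → C
C → L
C → H
H → F
H → E

K, N, Q, O, R, J, P, D, M, B, I, G, C, L, H, F, E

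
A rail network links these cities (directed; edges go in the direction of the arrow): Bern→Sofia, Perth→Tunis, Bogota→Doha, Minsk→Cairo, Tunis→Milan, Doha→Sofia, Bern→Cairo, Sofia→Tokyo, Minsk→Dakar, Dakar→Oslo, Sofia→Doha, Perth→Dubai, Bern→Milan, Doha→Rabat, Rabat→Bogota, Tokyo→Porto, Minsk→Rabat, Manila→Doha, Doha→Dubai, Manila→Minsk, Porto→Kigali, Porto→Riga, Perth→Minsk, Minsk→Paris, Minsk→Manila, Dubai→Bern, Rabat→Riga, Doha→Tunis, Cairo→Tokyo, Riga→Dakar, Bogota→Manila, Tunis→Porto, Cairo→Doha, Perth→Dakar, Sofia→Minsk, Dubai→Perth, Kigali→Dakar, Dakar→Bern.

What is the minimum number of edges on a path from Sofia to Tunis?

2

Level 0: Sofia
Level 1: Doha, Minsk, Tokyo
Level 2: Cairo, Dakar, Dubai, Manila, Paris, Porto, Rabat, Tunis
Level 3: Bern, Bogota, Kigali, Milan, Oslo, Perth, Riga
Tunis first appears at level 2.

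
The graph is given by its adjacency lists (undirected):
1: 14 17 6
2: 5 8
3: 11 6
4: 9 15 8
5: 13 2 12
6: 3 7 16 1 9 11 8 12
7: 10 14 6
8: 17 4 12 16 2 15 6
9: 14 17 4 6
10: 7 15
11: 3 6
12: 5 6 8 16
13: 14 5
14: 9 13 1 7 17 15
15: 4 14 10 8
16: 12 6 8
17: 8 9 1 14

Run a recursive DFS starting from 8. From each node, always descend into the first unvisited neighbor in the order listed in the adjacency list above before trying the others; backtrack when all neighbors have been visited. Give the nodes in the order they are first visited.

8, 17, 9, 14, 13, 5, 2, 12, 6, 3, 11, 7, 10, 15, 4, 16, 1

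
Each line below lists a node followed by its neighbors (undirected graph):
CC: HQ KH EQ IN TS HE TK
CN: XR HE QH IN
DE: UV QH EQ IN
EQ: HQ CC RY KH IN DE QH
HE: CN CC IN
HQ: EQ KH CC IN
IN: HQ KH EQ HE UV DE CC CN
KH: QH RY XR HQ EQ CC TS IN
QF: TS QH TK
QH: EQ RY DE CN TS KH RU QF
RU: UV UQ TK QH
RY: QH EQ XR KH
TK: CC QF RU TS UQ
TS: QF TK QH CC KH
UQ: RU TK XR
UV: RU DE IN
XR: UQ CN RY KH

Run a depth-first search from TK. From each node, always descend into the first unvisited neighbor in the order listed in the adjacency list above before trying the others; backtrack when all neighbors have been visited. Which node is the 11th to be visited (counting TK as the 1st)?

XR

Visit TK
TK → CC
CC → HQ
HQ → EQ
EQ → RY
RY → QH
QH → DE
DE → UV
UV → RU
RU → UQ
UQ → XR
XR → CN
CN → HE
HE → IN
IN → KH
KH → TS
TS → QF

Visit order: TK, CC, HQ, EQ, RY, QH, DE, UV, RU, UQ, XR, CN, HE, IN, KH, TS, QF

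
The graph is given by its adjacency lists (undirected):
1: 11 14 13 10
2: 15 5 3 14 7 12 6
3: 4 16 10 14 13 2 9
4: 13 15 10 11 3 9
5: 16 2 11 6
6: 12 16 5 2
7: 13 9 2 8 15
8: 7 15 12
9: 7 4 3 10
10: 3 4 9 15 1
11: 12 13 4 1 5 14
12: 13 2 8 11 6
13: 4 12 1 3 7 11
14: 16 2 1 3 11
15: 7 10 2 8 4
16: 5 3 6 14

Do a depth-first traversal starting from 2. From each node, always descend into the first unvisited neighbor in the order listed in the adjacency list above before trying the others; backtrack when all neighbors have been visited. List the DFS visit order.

2 -> 15 -> 7 -> 13 -> 4 -> 10 -> 3 -> 16 -> 5 -> 11 -> 12 -> 8 -> 6 -> 1 -> 14 -> 9

Visit 2
2 → 15
15 → 7
7 → 13
13 → 4
4 → 10
10 → 3
3 → 16
16 → 5
5 → 11
11 → 12
12 → 8
12 → 6
11 → 1
1 → 14
3 → 9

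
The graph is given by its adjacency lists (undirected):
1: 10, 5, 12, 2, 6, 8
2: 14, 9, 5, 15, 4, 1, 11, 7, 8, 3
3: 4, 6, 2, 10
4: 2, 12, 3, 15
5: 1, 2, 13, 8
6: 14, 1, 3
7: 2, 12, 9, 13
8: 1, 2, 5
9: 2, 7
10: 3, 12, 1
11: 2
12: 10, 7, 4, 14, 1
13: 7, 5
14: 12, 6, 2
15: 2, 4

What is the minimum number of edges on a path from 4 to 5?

2

Level 0: 4
Level 1: 2, 3, 12, 15
Level 2: 1, 5, 6, 7, 8, 9, 10, 11, 14
Level 3: 13
5 first appears at level 2.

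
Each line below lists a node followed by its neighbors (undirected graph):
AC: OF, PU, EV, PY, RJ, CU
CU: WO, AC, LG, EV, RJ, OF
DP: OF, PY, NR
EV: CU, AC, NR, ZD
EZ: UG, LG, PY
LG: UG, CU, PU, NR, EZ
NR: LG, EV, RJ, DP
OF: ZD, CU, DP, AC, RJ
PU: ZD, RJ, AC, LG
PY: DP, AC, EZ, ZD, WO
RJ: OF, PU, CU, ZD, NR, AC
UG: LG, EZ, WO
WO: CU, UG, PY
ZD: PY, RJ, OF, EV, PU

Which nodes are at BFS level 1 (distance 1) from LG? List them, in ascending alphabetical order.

Level 0: LG
Level 1: CU, EZ, NR, PU, UG
Level 2: AC, DP, EV, OF, PY, RJ, WO, ZD

CU, EZ, NR, PU, UG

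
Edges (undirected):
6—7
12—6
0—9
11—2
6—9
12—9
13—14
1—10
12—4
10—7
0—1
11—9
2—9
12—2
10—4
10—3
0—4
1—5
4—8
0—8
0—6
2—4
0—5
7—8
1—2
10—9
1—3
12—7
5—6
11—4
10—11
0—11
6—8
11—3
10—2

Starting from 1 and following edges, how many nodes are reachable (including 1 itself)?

BFS from 1 visits: 1, 10, 5, 3, 2, 0, 11, 9, 7, 4, 6, 12, 8
Reachable nodes: 13 of 15 total.

13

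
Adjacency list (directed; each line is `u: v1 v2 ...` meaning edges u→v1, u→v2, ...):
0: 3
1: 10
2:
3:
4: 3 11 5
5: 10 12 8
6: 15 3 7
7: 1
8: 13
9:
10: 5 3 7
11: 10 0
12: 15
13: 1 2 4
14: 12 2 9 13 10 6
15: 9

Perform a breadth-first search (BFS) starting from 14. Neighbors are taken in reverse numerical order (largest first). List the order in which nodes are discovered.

14 -> 13 -> 12 -> 10 -> 9 -> 6 -> 2 -> 4 -> 1 -> 15 -> 7 -> 5 -> 3 -> 11 -> 8 -> 0

Visit 14; enqueue 13, 12, 10, 9, 6, 2 → queue [13, 12, 10, 9, 6, 2]
Visit 13; enqueue 4, 1 → queue [12, 10, 9, 6, 2, 4, 1]
Visit 12; enqueue 15 → queue [10, 9, 6, 2, 4, 1, 15]
Visit 10; enqueue 7, 5, 3 → queue [9, 6, 2, 4, 1, 15, 7, 5, 3]
Visit 9 → queue [6, 2, 4, 1, 15, 7, 5, 3]
Visit 6 → queue [2, 4, 1, 15, 7, 5, 3]
Visit 2 → queue [4, 1, 15, 7, 5, 3]
Visit 4; enqueue 11 → queue [1, 15, 7, 5, 3, 11]
Visit 1 → queue [15, 7, 5, 3, 11]
Visit 15 → queue [7, 5, 3, 11]
Visit 7 → queue [5, 3, 11]
Visit 5; enqueue 8 → queue [3, 11, 8]
Visit 3 → queue [11, 8]
Visit 11; enqueue 0 → queue [8, 0]
Visit 8 → queue [0]
Visit 0 → queue []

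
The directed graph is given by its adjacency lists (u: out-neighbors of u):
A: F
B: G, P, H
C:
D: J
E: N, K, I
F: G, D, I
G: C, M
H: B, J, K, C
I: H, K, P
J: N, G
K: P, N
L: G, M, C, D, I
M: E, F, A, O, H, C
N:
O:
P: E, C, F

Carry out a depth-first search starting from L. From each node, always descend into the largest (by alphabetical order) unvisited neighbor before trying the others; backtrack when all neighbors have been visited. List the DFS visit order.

Visit L
L → M
M → O
M → H
H → K
K → P
P → F
F → I
F → G
G → C
F → D
D → J
J → N
P → E
H → B
M → A

L M O H K P F I G C D J N E B A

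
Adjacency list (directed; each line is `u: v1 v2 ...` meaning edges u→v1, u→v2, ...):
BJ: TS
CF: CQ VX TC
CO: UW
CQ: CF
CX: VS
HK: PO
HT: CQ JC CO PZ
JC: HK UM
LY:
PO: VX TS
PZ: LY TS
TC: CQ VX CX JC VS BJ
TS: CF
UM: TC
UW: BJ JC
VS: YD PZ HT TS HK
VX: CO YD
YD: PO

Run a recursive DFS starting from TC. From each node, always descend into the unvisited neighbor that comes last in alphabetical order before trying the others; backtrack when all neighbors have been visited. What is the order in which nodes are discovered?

TC, VX, YD, PO, TS, CF, CQ, CO, UW, JC, UM, HK, BJ, VS, PZ, LY, HT, CX

Visit TC
TC → VX
VX → YD
YD → PO
PO → TS
TS → CF
CF → CQ
VX → CO
CO → UW
UW → JC
JC → UM
JC → HK
UW → BJ
TC → VS
VS → PZ
PZ → LY
VS → HT
TC → CX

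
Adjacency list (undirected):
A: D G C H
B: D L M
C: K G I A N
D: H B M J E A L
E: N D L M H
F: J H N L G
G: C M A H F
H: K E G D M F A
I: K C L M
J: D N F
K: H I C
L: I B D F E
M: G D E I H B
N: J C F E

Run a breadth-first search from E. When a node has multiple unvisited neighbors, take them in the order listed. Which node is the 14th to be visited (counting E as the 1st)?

K

Visit E; enqueue N, D, L, M, H → queue [N, D, L, M, H]
Visit N; enqueue J, C, F → queue [D, L, M, H, J, C, F]
Visit D; enqueue B, A → queue [L, M, H, J, C, F, B, A]
Visit L; enqueue I → queue [M, H, J, C, F, B, A, I]
Visit M; enqueue G → queue [H, J, C, F, B, A, I, G]
Visit H; enqueue K → queue [J, C, F, B, A, I, G, K]
Visit J → queue [C, F, B, A, I, G, K]
Visit C → queue [F, B, A, I, G, K]
Visit F → queue [B, A, I, G, K]
Visit B → queue [A, I, G, K]
Visit A → queue [I, G, K]
Visit I → queue [G, K]
Visit G → queue [K]
Visit K → queue []

Visit order: E, N, D, L, M, H, J, C, F, B, A, I, G, K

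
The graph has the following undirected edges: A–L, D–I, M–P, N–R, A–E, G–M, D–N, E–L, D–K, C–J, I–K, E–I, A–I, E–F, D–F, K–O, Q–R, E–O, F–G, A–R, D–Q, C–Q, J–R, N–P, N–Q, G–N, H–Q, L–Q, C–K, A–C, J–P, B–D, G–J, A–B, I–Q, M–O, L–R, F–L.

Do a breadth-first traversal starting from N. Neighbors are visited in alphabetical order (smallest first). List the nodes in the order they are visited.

Visit N; enqueue D, G, P, Q, R → queue [D, G, P, Q, R]
Visit D; enqueue B, F, I, K → queue [G, P, Q, R, B, F, I, K]
Visit G; enqueue J, M → queue [P, Q, R, B, F, I, K, J, M]
Visit P → queue [Q, R, B, F, I, K, J, M]
Visit Q; enqueue C, H, L → queue [R, B, F, I, K, J, M, C, H, L]
Visit R; enqueue A → queue [B, F, I, K, J, M, C, H, L, A]
Visit B → queue [F, I, K, J, M, C, H, L, A]
Visit F; enqueue E → queue [I, K, J, M, C, H, L, A, E]
Visit I → queue [K, J, M, C, H, L, A, E]
Visit K; enqueue O → queue [J, M, C, H, L, A, E, O]
Visit J → queue [M, C, H, L, A, E, O]
Visit M → queue [C, H, L, A, E, O]
Visit C → queue [H, L, A, E, O]
Visit H → queue [L, A, E, O]
Visit L → queue [A, E, O]
Visit A → queue [E, O]
Visit E → queue [O]
Visit O → queue []

N → D → G → P → Q → R → B → F → I → K → J → M → C → H → L → A → E → O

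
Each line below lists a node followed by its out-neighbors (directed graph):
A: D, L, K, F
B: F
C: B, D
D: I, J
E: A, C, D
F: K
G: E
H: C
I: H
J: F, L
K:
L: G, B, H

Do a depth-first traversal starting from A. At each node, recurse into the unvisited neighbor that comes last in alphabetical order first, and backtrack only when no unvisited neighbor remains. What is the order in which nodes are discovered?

Visit A
A → L
L → H
H → C
C → D
D → J
J → F
F → K
D → I
C → B
L → G
G → E

A, L, H, C, D, J, F, K, I, B, G, E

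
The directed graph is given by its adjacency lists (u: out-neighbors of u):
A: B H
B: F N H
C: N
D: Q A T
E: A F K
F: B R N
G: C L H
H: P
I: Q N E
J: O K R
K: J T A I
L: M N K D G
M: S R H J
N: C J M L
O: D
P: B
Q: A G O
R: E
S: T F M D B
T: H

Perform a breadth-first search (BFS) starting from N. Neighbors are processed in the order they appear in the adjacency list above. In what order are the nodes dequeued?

Visit N; enqueue C, J, M, L → queue [C, J, M, L]
Visit C → queue [J, M, L]
Visit J; enqueue O, K, R → queue [M, L, O, K, R]
Visit M; enqueue S, H → queue [L, O, K, R, S, H]
Visit L; enqueue D, G → queue [O, K, R, S, H, D, G]
Visit O → queue [K, R, S, H, D, G]
Visit K; enqueue T, A, I → queue [R, S, H, D, G, T, A, I]
Visit R; enqueue E → queue [S, H, D, G, T, A, I, E]
Visit S; enqueue F, B → queue [H, D, G, T, A, I, E, F, B]
Visit H; enqueue P → queue [D, G, T, A, I, E, F, B, P]
Visit D; enqueue Q → queue [G, T, A, I, E, F, B, P, Q]
Visit G → queue [T, A, I, E, F, B, P, Q]
Visit T → queue [A, I, E, F, B, P, Q]
Visit A → queue [I, E, F, B, P, Q]
Visit I → queue [E, F, B, P, Q]
Visit E → queue [F, B, P, Q]
Visit F → queue [B, P, Q]
Visit B → queue [P, Q]
Visit P → queue [Q]
Visit Q → queue []

N, C, J, M, L, O, K, R, S, H, D, G, T, A, I, E, F, B, P, Q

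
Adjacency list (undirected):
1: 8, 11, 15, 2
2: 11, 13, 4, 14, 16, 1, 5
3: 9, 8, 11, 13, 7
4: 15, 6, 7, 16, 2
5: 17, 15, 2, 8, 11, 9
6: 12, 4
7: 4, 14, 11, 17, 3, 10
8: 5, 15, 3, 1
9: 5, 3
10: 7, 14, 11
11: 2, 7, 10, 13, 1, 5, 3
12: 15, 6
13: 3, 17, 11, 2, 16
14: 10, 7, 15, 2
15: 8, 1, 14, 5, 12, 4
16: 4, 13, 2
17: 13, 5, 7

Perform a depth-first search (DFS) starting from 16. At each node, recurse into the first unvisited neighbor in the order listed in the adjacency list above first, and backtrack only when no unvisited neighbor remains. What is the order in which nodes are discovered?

Visit 16
16 → 4
4 → 15
15 → 8
8 → 5
5 → 17
17 → 13
13 → 3
3 → 9
3 → 11
11 → 2
2 → 14
14 → 10
10 → 7
2 → 1
15 → 12
12 → 6

16 → 4 → 15 → 8 → 5 → 17 → 13 → 3 → 9 → 11 → 2 → 14 → 10 → 7 → 1 → 12 → 6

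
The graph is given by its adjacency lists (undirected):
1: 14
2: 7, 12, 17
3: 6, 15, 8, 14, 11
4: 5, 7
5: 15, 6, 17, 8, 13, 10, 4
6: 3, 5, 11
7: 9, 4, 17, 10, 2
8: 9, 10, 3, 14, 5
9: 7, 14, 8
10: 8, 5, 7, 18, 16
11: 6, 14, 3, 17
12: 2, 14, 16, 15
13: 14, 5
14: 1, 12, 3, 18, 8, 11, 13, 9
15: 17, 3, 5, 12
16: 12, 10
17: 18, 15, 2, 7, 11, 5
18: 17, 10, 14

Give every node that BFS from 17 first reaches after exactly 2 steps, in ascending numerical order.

3, 4, 6, 8, 9, 10, 12, 13, 14

Level 0: 17
Level 1: 2, 5, 7, 11, 15, 18
Level 2: 3, 4, 6, 8, 9, 10, 12, 13, 14
Level 3: 1, 16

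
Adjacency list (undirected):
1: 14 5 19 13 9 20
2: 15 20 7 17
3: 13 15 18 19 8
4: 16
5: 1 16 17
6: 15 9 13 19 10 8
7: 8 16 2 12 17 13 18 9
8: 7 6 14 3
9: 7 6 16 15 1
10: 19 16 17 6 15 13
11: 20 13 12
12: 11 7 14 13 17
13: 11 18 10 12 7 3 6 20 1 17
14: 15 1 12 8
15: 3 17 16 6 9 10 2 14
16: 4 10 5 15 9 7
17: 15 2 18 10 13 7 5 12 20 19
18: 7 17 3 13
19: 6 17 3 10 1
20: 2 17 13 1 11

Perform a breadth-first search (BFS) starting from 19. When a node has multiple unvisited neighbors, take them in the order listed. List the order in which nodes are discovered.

19, 6, 17, 3, 10, 1, 15, 9, 13, 8, 2, 18, 7, 5, 12, 20, 16, 14, 11, 4

Visit 19; enqueue 6, 17, 3, 10, 1 → queue [6, 17, 3, 10, 1]
Visit 6; enqueue 15, 9, 13, 8 → queue [17, 3, 10, 1, 15, 9, 13, 8]
Visit 17; enqueue 2, 18, 7, 5, 12, 20 → queue [3, 10, 1, 15, 9, 13, 8, 2, 18, 7, 5, 12, 20]
Visit 3 → queue [10, 1, 15, 9, 13, 8, 2, 18, 7, 5, 12, 20]
Visit 10; enqueue 16 → queue [1, 15, 9, 13, 8, 2, 18, 7, 5, 12, 20, 16]
Visit 1; enqueue 14 → queue [15, 9, 13, 8, 2, 18, 7, 5, 12, 20, 16, 14]
Visit 15 → queue [9, 13, 8, 2, 18, 7, 5, 12, 20, 16, 14]
Visit 9 → queue [13, 8, 2, 18, 7, 5, 12, 20, 16, 14]
Visit 13; enqueue 11 → queue [8, 2, 18, 7, 5, 12, 20, 16, 14, 11]
Visit 8 → queue [2, 18, 7, 5, 12, 20, 16, 14, 11]
Visit 2 → queue [18, 7, 5, 12, 20, 16, 14, 11]
Visit 18 → queue [7, 5, 12, 20, 16, 14, 11]
Visit 7 → queue [5, 12, 20, 16, 14, 11]
Visit 5 → queue [12, 20, 16, 14, 11]
Visit 12 → queue [20, 16, 14, 11]
Visit 20 → queue [16, 14, 11]
Visit 16; enqueue 4 → queue [14, 11, 4]
Visit 14 → queue [11, 4]
Visit 11 → queue [4]
Visit 4 → queue []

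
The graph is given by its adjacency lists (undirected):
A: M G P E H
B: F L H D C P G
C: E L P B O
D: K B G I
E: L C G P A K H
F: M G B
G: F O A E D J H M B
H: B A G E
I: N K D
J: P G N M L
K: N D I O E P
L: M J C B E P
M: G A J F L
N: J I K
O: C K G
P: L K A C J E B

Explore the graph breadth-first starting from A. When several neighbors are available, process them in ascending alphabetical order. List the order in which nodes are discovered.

Visit A; enqueue E, G, H, M, P → queue [E, G, H, M, P]
Visit E; enqueue C, K, L → queue [G, H, M, P, C, K, L]
Visit G; enqueue B, D, F, J, O → queue [H, M, P, C, K, L, B, D, F, J, O]
Visit H → queue [M, P, C, K, L, B, D, F, J, O]
Visit M → queue [P, C, K, L, B, D, F, J, O]
Visit P → queue [C, K, L, B, D, F, J, O]
Visit C → queue [K, L, B, D, F, J, O]
Visit K; enqueue I, N → queue [L, B, D, F, J, O, I, N]
Visit L → queue [B, D, F, J, O, I, N]
Visit B → queue [D, F, J, O, I, N]
Visit D → queue [F, J, O, I, N]
Visit F → queue [J, O, I, N]
Visit J → queue [O, I, N]
Visit O → queue [I, N]
Visit I → queue [N]
Visit N → queue []

A → E → G → H → M → P → C → K → L → B → D → F → J → O → I → N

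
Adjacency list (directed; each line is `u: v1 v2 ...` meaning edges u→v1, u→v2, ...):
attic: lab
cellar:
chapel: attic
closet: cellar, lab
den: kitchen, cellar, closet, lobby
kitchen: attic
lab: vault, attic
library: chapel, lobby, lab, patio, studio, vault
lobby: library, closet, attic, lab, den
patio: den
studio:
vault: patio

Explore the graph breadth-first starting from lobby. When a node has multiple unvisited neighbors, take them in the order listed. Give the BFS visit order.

Visit lobby; enqueue library, closet, attic, lab, den → queue [library, closet, attic, lab, den]
Visit library; enqueue chapel, patio, studio, vault → queue [closet, attic, lab, den, chapel, patio, studio, vault]
Visit closet; enqueue cellar → queue [attic, lab, den, chapel, patio, studio, vault, cellar]
Visit attic → queue [lab, den, chapel, patio, studio, vault, cellar]
Visit lab → queue [den, chapel, patio, studio, vault, cellar]
Visit den; enqueue kitchen → queue [chapel, patio, studio, vault, cellar, kitchen]
Visit chapel → queue [patio, studio, vault, cellar, kitchen]
Visit patio → queue [studio, vault, cellar, kitchen]
Visit studio → queue [vault, cellar, kitchen]
Visit vault → queue [cellar, kitchen]
Visit cellar → queue [kitchen]
Visit kitchen → queue []

lobby, library, closet, attic, lab, den, chapel, patio, studio, vault, cellar, kitchen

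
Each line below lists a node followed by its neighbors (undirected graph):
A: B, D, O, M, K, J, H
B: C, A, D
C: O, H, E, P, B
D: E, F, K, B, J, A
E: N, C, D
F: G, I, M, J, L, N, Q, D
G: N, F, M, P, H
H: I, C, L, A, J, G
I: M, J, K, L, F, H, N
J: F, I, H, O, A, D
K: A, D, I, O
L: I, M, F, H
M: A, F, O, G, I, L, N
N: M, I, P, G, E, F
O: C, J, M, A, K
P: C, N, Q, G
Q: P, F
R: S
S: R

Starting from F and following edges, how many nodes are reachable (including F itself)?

BFS from F visits: F, G, I, M, J, L, N, Q, D, P, H, K, A, O, E, B, C
Reachable nodes: 17 of 19 total.

17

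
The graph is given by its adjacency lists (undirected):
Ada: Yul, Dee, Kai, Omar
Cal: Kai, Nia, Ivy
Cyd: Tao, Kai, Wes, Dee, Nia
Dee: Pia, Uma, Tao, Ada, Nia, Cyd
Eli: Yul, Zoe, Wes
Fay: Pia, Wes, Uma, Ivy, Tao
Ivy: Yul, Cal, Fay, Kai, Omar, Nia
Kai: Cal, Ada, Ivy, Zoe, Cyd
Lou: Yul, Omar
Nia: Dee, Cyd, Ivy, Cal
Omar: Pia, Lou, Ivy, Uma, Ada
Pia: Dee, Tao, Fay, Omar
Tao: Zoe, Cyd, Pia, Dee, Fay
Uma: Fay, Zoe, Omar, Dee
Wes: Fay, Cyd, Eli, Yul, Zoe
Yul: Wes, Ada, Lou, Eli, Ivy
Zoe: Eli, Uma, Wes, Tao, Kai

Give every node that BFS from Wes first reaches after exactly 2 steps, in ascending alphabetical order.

Level 0: Wes
Level 1: Cyd, Eli, Fay, Yul, Zoe
Level 2: Ada, Dee, Ivy, Kai, Lou, Nia, Pia, Tao, Uma
Level 3: Cal, Omar

Ada, Dee, Ivy, Kai, Lou, Nia, Pia, Tao, Uma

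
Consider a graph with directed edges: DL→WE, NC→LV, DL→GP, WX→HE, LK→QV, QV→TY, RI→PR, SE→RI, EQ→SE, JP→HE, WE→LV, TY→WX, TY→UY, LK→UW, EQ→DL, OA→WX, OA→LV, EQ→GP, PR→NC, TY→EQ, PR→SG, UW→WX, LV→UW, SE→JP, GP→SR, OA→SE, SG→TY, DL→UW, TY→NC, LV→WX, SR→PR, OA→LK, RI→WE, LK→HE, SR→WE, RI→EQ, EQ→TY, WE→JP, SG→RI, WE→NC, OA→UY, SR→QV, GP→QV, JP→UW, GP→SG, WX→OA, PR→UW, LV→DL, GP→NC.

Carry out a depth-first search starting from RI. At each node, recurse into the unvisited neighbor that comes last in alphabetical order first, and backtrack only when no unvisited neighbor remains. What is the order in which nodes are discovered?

RI -> WE -> NC -> LV -> WX -> OA -> UY -> SE -> JP -> UW -> HE -> LK -> QV -> TY -> EQ -> GP -> SR -> PR -> SG -> DL

Visit RI
RI → WE
WE → NC
NC → LV
LV → WX
WX → OA
OA → UY
OA → SE
SE → JP
JP → UW
JP → HE
OA → LK
LK → QV
QV → TY
TY → EQ
EQ → GP
GP → SR
SR → PR
PR → SG
EQ → DL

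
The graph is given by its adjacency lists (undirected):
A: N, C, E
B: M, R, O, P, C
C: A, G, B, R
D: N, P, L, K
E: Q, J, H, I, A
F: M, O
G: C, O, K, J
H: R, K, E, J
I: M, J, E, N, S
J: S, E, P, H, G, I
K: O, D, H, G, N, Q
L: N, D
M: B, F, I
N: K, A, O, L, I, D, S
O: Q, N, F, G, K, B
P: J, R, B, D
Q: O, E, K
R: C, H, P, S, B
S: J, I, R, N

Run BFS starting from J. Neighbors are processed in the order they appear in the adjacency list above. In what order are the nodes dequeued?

J S E P H G I R N Q A B D K C O M L F

Visit J; enqueue S, E, P, H, G, I → queue [S, E, P, H, G, I]
Visit S; enqueue R, N → queue [E, P, H, G, I, R, N]
Visit E; enqueue Q, A → queue [P, H, G, I, R, N, Q, A]
Visit P; enqueue B, D → queue [H, G, I, R, N, Q, A, B, D]
Visit H; enqueue K → queue [G, I, R, N, Q, A, B, D, K]
Visit G; enqueue C, O → queue [I, R, N, Q, A, B, D, K, C, O]
Visit I; enqueue M → queue [R, N, Q, A, B, D, K, C, O, M]
Visit R → queue [N, Q, A, B, D, K, C, O, M]
Visit N; enqueue L → queue [Q, A, B, D, K, C, O, M, L]
Visit Q → queue [A, B, D, K, C, O, M, L]
Visit A → queue [B, D, K, C, O, M, L]
Visit B → queue [D, K, C, O, M, L]
Visit D → queue [K, C, O, M, L]
Visit K → queue [C, O, M, L]
Visit C → queue [O, M, L]
Visit O; enqueue F → queue [M, L, F]
Visit M → queue [L, F]
Visit L → queue [F]
Visit F → queue []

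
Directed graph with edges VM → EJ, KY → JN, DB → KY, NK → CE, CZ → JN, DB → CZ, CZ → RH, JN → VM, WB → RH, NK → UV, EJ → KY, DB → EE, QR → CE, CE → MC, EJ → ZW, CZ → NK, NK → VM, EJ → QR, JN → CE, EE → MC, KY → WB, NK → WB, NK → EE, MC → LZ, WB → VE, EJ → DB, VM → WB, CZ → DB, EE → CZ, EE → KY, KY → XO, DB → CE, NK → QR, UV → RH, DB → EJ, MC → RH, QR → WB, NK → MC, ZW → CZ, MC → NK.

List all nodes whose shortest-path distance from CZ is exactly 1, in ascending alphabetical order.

Level 0: CZ
Level 1: DB, JN, NK, RH
Level 2: CE, EE, EJ, KY, MC, QR, UV, VM, WB
Level 3: LZ, VE, XO, ZW

DB, JN, NK, RH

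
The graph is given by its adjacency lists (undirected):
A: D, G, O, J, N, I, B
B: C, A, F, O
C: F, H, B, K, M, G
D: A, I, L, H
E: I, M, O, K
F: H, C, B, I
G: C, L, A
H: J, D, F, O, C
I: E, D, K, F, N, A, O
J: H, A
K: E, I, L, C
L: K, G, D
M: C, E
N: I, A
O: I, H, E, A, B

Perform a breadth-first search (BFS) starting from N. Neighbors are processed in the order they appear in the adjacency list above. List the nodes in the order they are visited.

N, I, A, E, D, K, F, O, G, J, B, M, L, H, C

Visit N; enqueue I, A → queue [I, A]
Visit I; enqueue E, D, K, F, O → queue [A, E, D, K, F, O]
Visit A; enqueue G, J, B → queue [E, D, K, F, O, G, J, B]
Visit E; enqueue M → queue [D, K, F, O, G, J, B, M]
Visit D; enqueue L, H → queue [K, F, O, G, J, B, M, L, H]
Visit K; enqueue C → queue [F, O, G, J, B, M, L, H, C]
Visit F → queue [O, G, J, B, M, L, H, C]
Visit O → queue [G, J, B, M, L, H, C]
Visit G → queue [J, B, M, L, H, C]
Visit J → queue [B, M, L, H, C]
Visit B → queue [M, L, H, C]
Visit M → queue [L, H, C]
Visit L → queue [H, C]
Visit H → queue [C]
Visit C → queue []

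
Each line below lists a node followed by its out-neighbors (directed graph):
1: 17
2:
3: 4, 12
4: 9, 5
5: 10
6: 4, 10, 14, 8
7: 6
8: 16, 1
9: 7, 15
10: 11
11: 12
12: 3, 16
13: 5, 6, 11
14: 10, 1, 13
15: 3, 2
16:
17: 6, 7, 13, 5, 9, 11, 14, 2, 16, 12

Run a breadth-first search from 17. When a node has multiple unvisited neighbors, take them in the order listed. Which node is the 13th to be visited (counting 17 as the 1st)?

10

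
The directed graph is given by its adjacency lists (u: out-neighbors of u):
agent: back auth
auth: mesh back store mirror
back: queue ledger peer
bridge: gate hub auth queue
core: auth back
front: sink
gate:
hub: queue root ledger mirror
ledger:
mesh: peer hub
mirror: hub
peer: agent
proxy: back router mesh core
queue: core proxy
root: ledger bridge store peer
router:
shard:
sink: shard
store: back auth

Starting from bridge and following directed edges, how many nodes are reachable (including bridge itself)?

16

BFS from bridge visits: bridge, gate, hub, auth, queue, root, ledger, mirror, mesh, back, store, core, proxy, peer, router, agent
Reachable nodes: 16 of 19 total.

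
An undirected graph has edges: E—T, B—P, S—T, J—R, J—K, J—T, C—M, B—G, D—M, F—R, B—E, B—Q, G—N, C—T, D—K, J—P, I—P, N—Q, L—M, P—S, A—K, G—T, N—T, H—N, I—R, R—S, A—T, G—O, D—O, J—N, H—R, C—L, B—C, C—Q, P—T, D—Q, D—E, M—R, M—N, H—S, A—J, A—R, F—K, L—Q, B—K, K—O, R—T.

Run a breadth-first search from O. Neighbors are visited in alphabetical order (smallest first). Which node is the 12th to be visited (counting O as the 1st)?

Visit O; enqueue D, G, K → queue [D, G, K]
Visit D; enqueue E, M, Q → queue [G, K, E, M, Q]
Visit G; enqueue B, N, T → queue [K, E, M, Q, B, N, T]
Visit K; enqueue A, F, J → queue [E, M, Q, B, N, T, A, F, J]
Visit E → queue [M, Q, B, N, T, A, F, J]
Visit M; enqueue C, L, R → queue [Q, B, N, T, A, F, J, C, L, R]
Visit Q → queue [B, N, T, A, F, J, C, L, R]
Visit B; enqueue P → queue [N, T, A, F, J, C, L, R, P]
Visit N; enqueue H → queue [T, A, F, J, C, L, R, P, H]
Visit T; enqueue S → queue [A, F, J, C, L, R, P, H, S]
Visit A → queue [F, J, C, L, R, P, H, S]
Visit F → queue [J, C, L, R, P, H, S]
Visit J → queue [C, L, R, P, H, S]
Visit C → queue [L, R, P, H, S]
Visit L → queue [R, P, H, S]
Visit R; enqueue I → queue [P, H, S, I]
Visit P → queue [H, S, I]
Visit H → queue [S, I]
Visit S → queue [I]
Visit I → queue []

Visit order: O, D, G, K, E, M, Q, B, N, T, A, F, J, C, L, R, P, H, S, I

F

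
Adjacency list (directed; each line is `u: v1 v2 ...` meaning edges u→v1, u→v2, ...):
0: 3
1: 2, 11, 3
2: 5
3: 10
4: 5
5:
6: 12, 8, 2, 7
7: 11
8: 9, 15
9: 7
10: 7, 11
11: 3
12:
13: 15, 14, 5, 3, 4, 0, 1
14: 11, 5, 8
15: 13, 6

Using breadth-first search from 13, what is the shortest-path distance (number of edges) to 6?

Level 0: 13
Level 1: 0, 1, 3, 4, 5, 14, 15
Level 2: 2, 6, 8, 10, 11
Level 3: 7, 9, 12
6 first appears at level 2.

2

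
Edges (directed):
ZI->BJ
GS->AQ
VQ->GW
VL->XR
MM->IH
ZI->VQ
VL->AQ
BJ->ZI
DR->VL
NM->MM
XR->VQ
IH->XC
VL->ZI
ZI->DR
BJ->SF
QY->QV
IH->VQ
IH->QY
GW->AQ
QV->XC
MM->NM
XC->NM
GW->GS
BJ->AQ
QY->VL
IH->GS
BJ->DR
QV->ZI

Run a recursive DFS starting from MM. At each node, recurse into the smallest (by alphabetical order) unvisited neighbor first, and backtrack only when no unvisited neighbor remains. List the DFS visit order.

MM -> IH -> GS -> AQ -> QY -> QV -> XC -> NM -> ZI -> BJ -> DR -> VL -> XR -> VQ -> GW -> SF

Visit MM
MM → IH
IH → GS
GS → AQ
IH → QY
QY → QV
QV → XC
XC → NM
QV → ZI
ZI → BJ
BJ → DR
DR → VL
VL → XR
XR → VQ
VQ → GW
BJ → SF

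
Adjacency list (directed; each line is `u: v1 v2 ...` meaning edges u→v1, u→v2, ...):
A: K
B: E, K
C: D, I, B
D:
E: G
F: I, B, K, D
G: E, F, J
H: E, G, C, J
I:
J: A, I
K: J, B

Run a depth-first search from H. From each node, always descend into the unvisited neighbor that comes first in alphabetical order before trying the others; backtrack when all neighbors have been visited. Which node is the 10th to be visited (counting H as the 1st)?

Visit H
H → C
C → B
B → E
E → G
G → F
F → D
F → I
F → K
K → J
J → A

Visit order: H, C, B, E, G, F, D, I, K, J, A

J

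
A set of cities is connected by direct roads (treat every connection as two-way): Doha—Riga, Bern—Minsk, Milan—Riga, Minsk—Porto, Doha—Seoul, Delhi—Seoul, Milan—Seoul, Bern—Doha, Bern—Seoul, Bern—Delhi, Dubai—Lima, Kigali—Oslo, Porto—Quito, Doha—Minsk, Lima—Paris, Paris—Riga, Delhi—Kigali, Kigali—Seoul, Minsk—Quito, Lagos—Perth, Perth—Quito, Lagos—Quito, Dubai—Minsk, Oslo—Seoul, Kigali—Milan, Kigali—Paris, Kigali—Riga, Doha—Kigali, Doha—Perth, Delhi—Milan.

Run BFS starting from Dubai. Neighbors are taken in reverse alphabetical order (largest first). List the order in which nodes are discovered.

Dubai, Minsk, Lima, Quito, Porto, Doha, Bern, Paris, Perth, Lagos, Seoul, Riga, Kigali, Delhi, Oslo, Milan

Visit Dubai; enqueue Minsk, Lima → queue [Minsk, Lima]
Visit Minsk; enqueue Quito, Porto, Doha, Bern → queue [Lima, Quito, Porto, Doha, Bern]
Visit Lima; enqueue Paris → queue [Quito, Porto, Doha, Bern, Paris]
Visit Quito; enqueue Perth, Lagos → queue [Porto, Doha, Bern, Paris, Perth, Lagos]
Visit Porto → queue [Doha, Bern, Paris, Perth, Lagos]
Visit Doha; enqueue Seoul, Riga, Kigali → queue [Bern, Paris, Perth, Lagos, Seoul, Riga, Kigali]
Visit Bern; enqueue Delhi → queue [Paris, Perth, Lagos, Seoul, Riga, Kigali, Delhi]
Visit Paris → queue [Perth, Lagos, Seoul, Riga, Kigali, Delhi]
Visit Perth → queue [Lagos, Seoul, Riga, Kigali, Delhi]
Visit Lagos → queue [Seoul, Riga, Kigali, Delhi]
Visit Seoul; enqueue Oslo, Milan → queue [Riga, Kigali, Delhi, Oslo, Milan]
Visit Riga → queue [Kigali, Delhi, Oslo, Milan]
Visit Kigali → queue [Delhi, Oslo, Milan]
Visit Delhi → queue [Oslo, Milan]
Visit Oslo → queue [Milan]
Visit Milan → queue []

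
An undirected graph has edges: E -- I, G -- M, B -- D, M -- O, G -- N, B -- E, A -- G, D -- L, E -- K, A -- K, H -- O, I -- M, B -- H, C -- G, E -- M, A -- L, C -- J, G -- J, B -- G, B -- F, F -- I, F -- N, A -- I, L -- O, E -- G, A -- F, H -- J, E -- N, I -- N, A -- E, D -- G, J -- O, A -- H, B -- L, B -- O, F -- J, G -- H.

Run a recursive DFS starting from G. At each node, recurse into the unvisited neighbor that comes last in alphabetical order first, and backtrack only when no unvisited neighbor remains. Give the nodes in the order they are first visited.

G N I M O L D B H J F A K E C

Visit G
G → N
N → I
I → M
M → O
O → L
L → D
D → B
B → H
H → J
J → F
F → A
A → K
K → E
J → C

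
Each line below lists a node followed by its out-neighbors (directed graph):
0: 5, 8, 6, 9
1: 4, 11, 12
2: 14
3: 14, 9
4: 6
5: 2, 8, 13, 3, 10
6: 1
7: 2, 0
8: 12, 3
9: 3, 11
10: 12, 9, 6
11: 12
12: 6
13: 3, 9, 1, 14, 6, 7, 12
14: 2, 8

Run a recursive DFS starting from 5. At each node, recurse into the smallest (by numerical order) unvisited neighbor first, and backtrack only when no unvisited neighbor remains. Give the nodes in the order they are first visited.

Visit 5
5 → 2
2 → 14
14 → 8
8 → 3
3 → 9
9 → 11
11 → 12
12 → 6
6 → 1
1 → 4
5 → 10
5 → 13
13 → 7
7 → 0

5 2 14 8 3 9 11 12 6 1 4 10 13 7 0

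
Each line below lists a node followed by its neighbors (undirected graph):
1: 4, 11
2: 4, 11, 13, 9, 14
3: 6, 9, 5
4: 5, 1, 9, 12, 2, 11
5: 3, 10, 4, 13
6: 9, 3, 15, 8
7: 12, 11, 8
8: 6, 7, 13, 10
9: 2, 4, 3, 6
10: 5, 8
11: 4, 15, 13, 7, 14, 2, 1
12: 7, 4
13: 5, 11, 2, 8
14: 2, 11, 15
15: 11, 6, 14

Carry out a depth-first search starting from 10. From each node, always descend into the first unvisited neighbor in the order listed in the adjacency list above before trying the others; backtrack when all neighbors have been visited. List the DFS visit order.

Visit 10
10 → 5
5 → 3
3 → 6
6 → 9
9 → 2
2 → 4
4 → 1
1 → 11
11 → 15
15 → 14
11 → 13
13 → 8
8 → 7
7 → 12

10, 5, 3, 6, 9, 2, 4, 1, 11, 15, 14, 13, 8, 7, 12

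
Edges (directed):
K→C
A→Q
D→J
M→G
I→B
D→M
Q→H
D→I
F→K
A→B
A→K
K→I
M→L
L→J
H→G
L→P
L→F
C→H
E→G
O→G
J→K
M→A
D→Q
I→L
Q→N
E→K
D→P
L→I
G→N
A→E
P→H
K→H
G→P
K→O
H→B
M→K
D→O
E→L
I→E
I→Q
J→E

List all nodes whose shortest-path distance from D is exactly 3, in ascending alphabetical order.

Level 0: D
Level 1: I, J, M, O, P, Q
Level 2: A, B, E, G, H, K, L, N
Level 3: C, F

C, F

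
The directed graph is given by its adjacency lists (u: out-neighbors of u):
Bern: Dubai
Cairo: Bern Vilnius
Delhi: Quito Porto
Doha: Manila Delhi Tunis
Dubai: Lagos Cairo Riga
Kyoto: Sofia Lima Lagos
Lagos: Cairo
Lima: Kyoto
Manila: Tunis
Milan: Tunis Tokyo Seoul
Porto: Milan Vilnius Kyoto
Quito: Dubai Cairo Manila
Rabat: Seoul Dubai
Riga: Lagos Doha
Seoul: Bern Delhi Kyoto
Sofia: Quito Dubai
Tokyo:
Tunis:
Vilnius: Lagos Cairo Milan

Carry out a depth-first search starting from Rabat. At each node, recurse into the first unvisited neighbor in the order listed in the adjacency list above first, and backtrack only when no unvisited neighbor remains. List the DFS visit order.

Rabat, Seoul, Bern, Dubai, Lagos, Cairo, Vilnius, Milan, Tunis, Tokyo, Riga, Doha, Manila, Delhi, Quito, Porto, Kyoto, Sofia, Lima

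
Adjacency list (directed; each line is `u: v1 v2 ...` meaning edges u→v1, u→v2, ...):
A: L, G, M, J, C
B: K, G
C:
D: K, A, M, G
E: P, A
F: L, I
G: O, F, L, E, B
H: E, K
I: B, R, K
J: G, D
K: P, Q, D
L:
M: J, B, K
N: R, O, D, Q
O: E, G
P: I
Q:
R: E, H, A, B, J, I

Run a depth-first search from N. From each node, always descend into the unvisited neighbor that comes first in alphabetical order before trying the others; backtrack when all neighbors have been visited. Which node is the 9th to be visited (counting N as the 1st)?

I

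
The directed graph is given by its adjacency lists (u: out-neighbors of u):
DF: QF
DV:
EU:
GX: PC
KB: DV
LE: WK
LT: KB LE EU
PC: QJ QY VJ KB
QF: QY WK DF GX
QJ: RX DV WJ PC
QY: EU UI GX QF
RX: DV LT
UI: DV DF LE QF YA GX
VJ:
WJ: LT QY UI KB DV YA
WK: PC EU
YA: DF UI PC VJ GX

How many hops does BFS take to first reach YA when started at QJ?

Level 0: QJ
Level 1: DV, PC, RX, WJ
Level 2: KB, LT, QY, UI, VJ, YA
Level 3: DF, EU, GX, LE, QF
Level 4: WK
YA first appears at level 2.

2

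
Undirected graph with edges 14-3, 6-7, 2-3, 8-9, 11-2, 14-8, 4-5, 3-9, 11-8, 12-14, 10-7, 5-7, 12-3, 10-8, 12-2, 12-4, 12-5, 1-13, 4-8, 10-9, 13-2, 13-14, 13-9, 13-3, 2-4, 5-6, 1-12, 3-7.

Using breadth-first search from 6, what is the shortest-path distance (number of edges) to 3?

2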